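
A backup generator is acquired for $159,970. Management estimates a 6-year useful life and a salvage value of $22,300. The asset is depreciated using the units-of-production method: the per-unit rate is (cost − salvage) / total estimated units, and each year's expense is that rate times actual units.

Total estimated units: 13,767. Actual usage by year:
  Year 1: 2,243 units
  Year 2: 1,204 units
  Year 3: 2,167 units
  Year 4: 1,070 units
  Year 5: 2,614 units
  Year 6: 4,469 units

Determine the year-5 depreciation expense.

$26,140

Depreciable base = $159,970 − $22,300 = $137,670.
Rate = $137,670 / 13,767 units = $10 per unit.
Year 1: 2,243 × $10 = $22,430. Book value $137,540.
Year 2: 1,204 × $10 = $12,040. Book value $125,500.
Year 3: 2,167 × $10 = $21,670. Book value $103,830.
Year 4: 1,070 × $10 = $10,700. Book value $93,130.
Year 5: 2,614 × $10 = $26,140. Book value $66,990.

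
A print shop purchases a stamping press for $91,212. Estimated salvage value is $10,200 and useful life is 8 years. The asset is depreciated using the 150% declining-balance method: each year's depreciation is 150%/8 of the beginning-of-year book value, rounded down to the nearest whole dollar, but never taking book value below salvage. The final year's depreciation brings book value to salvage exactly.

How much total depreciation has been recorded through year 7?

Depreciable base = $91,212 − $10,200 = $81,012.
Year 1: ⌊$91,212 × 150%/8⌋ = $17,102. Book value $74,110.
Year 2: ⌊$74,110 × 150%/8⌋ = $13,895. Book value $60,215.
Year 3: ⌊$60,215 × 150%/8⌋ = $11,290. Book value $48,925.
Year 4: ⌊$48,925 × 150%/8⌋ = $9,173. Book value $39,752.
Year 5: ⌊$39,752 × 150%/8⌋ = $7,453. Book value $32,299.
Year 6: ⌊$32,299 × 150%/8⌋ = $6,056. Book value $26,243.
Year 7: ⌊$26,243 × 150%/8⌋ = $4,920. Book value $21,323.
Accumulated through year 7 = $91,212 − $21,323 = $69,889.

$69,889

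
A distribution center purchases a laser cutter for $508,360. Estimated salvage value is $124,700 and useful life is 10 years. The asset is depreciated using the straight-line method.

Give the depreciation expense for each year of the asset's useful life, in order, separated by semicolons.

Depreciable base = $508,360 − $124,700 = $383,660.
Annual expense = $383,660 / 10 = $38,366.
End of year 1: book value $469,994.
End of year 2: book value $431,628.
End of year 3: book value $393,262.
End of year 4: book value $354,896.
End of year 5: book value $316,530.
End of year 6: book value $278,164.
End of year 7: book value $239,798.
End of year 8: book value $201,432.
End of year 9: book value $163,066.
End of year 10: book value $124,700.

$38,366; $38,366; $38,366; $38,366; $38,366; $38,366; $38,366; $38,366; $38,366; $38,366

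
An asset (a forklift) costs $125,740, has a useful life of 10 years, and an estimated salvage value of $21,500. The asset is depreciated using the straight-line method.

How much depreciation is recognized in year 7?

Depreciable base = $125,740 − $21,500 = $104,240.
Annual expense = $104,240 / 10 = $10,424.

$10,424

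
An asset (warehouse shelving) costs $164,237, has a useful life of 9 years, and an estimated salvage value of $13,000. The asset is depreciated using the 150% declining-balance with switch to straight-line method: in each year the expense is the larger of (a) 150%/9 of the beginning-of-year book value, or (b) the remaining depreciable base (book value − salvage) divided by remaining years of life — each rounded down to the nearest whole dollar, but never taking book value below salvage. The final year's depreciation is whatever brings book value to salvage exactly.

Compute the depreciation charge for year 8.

Depreciable base = $164,237 − $13,000 = $151,237.
Year 1: DB = ⌊$164,237 × 150%/9⌋ = $27,372; SL = ⌊$151,237/9⌋ = $16,804 → take DB $27,372. Book value $136,865.
Year 2: DB = ⌊$136,865 × 150%/9⌋ = $22,810; SL = ⌊$123,865/8⌋ = $15,483 → take DB $22,810. Book value $114,055.
Year 3: DB = ⌊$114,055 × 150%/9⌋ = $19,009; SL = ⌊$101,055/7⌋ = $14,436 → take DB $19,009. Book value $95,046.
Year 4: DB = ⌊$95,046 × 150%/9⌋ = $15,841; SL = ⌊$82,046/6⌋ = $13,674 → take DB $15,841. Book value $79,205.
Year 5: DB = ⌊$79,205 × 150%/9⌋ = $13,200; SL = ⌊$66,205/5⌋ = $13,241 → take SL $13,241. Book value $65,964.
Year 6: DB = ⌊$65,964 × 150%/9⌋ = $10,994; SL = ⌊$52,964/4⌋ = $13,241 → take SL $13,241. Book value $52,723.
Year 7: DB = ⌊$52,723 × 150%/9⌋ = $8,787; SL = ⌊$39,723/3⌋ = $13,241 → take SL $13,241. Book value $39,482.
Year 8: DB = ⌊$39,482 × 150%/9⌋ = $6,580; SL = ⌊$26,482/2⌋ = $13,241 → take SL $13,241. Book value $26,241.

$13,241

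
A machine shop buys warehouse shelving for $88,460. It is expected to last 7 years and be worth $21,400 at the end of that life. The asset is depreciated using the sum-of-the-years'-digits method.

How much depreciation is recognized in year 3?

Depreciable base = $88,460 − $21,400 = $67,060.
Sum of the years' digits = 7+6+5+4+3+2+1 = 28.
Year 1: $67,060 × 7/28 = $16,765. Book value $71,695.
Year 2: $67,060 × 6/28 = $14,370. Book value $57,325.
Year 3: $67,060 × 5/28 = $11,975. Book value $45,350.

$11,975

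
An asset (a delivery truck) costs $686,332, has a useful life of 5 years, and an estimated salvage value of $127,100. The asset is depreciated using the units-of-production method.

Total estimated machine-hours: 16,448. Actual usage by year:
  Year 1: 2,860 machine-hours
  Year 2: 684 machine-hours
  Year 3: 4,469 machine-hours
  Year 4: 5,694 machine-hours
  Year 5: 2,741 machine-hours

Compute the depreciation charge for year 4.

$193,596

Depreciable base = $686,332 − $127,100 = $559,232.
Rate = $559,232 / 16,448 machine-hours = $34 per machine-hour.
Year 1: 2,860 × $34 = $97,240. Book value $589,092.
Year 2: 684 × $34 = $23,256. Book value $565,836.
Year 3: 4,469 × $34 = $151,946. Book value $413,890.
Year 4: 5,694 × $34 = $193,596. Book value $220,294.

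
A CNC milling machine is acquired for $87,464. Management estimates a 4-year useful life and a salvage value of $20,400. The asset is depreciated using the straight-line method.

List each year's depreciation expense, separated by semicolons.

Depreciable base = $87,464 − $20,400 = $67,064.
Annual expense = $67,064 / 4 = $16,766.
End of year 1: book value $70,698.
End of year 2: book value $53,932.
End of year 3: book value $37,166.
End of year 4: book value $20,400.

$16,766; $16,766; $16,766; $16,766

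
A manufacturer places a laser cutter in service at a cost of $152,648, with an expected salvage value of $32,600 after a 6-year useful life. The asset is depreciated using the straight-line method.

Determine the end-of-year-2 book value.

Depreciable base = $152,648 − $32,600 = $120,048.
Annual expense = $120,048 / 6 = $20,008.
End of year 1: book value $132,640.
End of year 2: book value $112,632.

$112,632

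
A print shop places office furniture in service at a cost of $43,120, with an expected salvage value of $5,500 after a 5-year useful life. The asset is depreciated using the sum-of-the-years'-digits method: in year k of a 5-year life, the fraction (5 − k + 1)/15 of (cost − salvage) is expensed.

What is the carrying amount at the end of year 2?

$20,548

Depreciable base = $43,120 − $5,500 = $37,620.
Sum of the years' digits = 5+4+3+2+1 = 15.
Year 1: $37,620 × 5/15 = $12,540. Book value $30,580.
Year 2: $37,620 × 4/15 = $10,032. Book value $20,548.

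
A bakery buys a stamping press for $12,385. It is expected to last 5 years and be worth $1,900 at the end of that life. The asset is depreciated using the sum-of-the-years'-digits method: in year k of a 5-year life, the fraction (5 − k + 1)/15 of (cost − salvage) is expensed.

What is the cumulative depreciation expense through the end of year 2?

Depreciable base = $12,385 − $1,900 = $10,485.
Sum of the years' digits = 5+4+3+2+1 = 15.
Year 1: $10,485 × 5/15 = $3,495. Book value $8,890.
Year 2: $10,485 × 4/15 = $2,796. Book value $6,094.
Accumulated through year 2 = $12,385 − $6,094 = $6,291.

$6,291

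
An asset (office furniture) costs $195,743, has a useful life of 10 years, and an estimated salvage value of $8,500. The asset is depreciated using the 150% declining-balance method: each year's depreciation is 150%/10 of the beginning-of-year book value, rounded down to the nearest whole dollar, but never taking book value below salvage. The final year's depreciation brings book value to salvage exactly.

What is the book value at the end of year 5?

$86,854

Depreciable base = $195,743 − $8,500 = $187,243.
Year 1: ⌊$195,743 × 150%/10⌋ = $29,361. Book value $166,382.
Year 2: ⌊$166,382 × 150%/10⌋ = $24,957. Book value $141,425.
Year 3: ⌊$141,425 × 150%/10⌋ = $21,213. Book value $120,212.
Year 4: ⌊$120,212 × 150%/10⌋ = $18,031. Book value $102,181.
Year 5: ⌊$102,181 × 150%/10⌋ = $15,327. Book value $86,854.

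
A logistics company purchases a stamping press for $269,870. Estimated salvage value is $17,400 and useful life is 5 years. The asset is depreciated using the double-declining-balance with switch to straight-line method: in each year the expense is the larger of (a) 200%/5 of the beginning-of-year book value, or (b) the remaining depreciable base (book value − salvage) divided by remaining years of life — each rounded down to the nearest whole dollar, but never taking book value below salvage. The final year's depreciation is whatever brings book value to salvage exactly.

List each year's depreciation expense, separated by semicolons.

$107,948; $64,768; $38,861; $23,317; $17,576

Depreciable base = $269,870 − $17,400 = $252,470.
Year 1: DB = ⌊$269,870 × 200%/5⌋ = $107,948; SL = ⌊$252,470/5⌋ = $50,494 → take DB $107,948. Book value $161,922.
Year 2: DB = ⌊$161,922 × 200%/5⌋ = $64,768; SL = ⌊$144,522/4⌋ = $36,130 → take DB $64,768. Book value $97,154.
Year 3: DB = ⌊$97,154 × 200%/5⌋ = $38,861; SL = ⌊$79,754/3⌋ = $26,584 → take DB $38,861. Book value $58,293.
Year 4: DB = ⌊$58,293 × 200%/5⌋ = $23,317; SL = ⌊$40,893/2⌋ = $20,446 → take DB $23,317. Book value $34,976.
Year 5 (final): $34,976 − $17,400 = $17,576. Book value $17,400.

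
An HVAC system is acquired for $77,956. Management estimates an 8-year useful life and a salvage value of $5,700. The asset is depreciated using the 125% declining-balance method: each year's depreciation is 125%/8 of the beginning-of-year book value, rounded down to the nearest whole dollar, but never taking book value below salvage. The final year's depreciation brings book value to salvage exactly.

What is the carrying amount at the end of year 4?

$39,512

Depreciable base = $77,956 − $5,700 = $72,256.
Year 1: ⌊$77,956 × 125%/8⌋ = $12,180. Book value $65,776.
Year 2: ⌊$65,776 × 125%/8⌋ = $10,277. Book value $55,499.
Year 3: ⌊$55,499 × 125%/8⌋ = $8,671. Book value $46,828.
Year 4: ⌊$46,828 × 125%/8⌋ = $7,316. Book value $39,512.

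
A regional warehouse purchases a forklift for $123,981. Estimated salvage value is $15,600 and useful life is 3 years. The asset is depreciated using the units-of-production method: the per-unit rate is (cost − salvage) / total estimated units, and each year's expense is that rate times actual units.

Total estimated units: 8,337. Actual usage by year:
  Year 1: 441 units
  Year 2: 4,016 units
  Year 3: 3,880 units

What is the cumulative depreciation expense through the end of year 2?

Depreciable base = $123,981 − $15,600 = $108,381.
Rate = $108,381 / 8,337 units = $13 per unit.
Year 1: 441 × $13 = $5,733. Book value $118,248.
Year 2: 4,016 × $13 = $52,208. Book value $66,040.
Accumulated through year 2 = $123,981 − $66,040 = $57,941.

$57,941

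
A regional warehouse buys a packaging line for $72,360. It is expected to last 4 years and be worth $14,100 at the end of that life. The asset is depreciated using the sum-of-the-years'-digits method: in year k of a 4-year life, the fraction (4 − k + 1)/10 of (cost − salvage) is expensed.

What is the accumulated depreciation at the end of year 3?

$52,434

Depreciable base = $72,360 − $14,100 = $58,260.
Sum of the years' digits = 4+3+2+1 = 10.
Year 1: $58,260 × 4/10 = $23,304. Book value $49,056.
Year 2: $58,260 × 3/10 = $17,478. Book value $31,578.
Year 3: $58,260 × 2/10 = $11,652. Book value $19,926.
Accumulated through year 3 = $72,360 − $19,926 = $52,434.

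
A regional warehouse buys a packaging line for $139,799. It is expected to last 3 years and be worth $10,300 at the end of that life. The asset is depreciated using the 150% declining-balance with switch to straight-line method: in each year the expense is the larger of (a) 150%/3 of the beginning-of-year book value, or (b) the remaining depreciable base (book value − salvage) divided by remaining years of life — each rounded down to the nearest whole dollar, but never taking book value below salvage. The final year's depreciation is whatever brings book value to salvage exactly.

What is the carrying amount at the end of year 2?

$34,950

Depreciable base = $139,799 − $10,300 = $129,499.
Year 1: DB = ⌊$139,799 × 150%/3⌋ = $69,899; SL = ⌊$129,499/3⌋ = $43,166 → take DB $69,899. Book value $69,900.
Year 2: DB = ⌊$69,900 × 150%/3⌋ = $34,950; SL = ⌊$59,600/2⌋ = $29,800 → take DB $34,950. Book value $34,950.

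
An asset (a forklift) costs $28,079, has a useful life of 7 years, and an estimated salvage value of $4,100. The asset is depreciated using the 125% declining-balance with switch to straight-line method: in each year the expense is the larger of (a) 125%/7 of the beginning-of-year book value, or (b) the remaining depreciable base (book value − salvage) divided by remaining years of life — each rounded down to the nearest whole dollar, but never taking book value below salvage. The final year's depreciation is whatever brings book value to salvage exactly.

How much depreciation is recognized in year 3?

$3,383

Depreciable base = $28,079 − $4,100 = $23,979.
Year 1: DB = ⌊$28,079 × 125%/7⌋ = $5,014; SL = ⌊$23,979/7⌋ = $3,425 → take DB $5,014. Book value $23,065.
Year 2: DB = ⌊$23,065 × 125%/7⌋ = $4,118; SL = ⌊$18,965/6⌋ = $3,160 → take DB $4,118. Book value $18,947.
Year 3: DB = ⌊$18,947 × 125%/7⌋ = $3,383; SL = ⌊$14,847/5⌋ = $2,969 → take DB $3,383. Book value $15,564.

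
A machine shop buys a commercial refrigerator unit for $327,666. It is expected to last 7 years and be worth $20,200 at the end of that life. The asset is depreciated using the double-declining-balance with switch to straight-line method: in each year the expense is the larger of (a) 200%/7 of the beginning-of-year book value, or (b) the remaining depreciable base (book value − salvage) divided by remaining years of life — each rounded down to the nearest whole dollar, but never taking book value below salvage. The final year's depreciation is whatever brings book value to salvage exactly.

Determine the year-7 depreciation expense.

Depreciable base = $327,666 − $20,200 = $307,466.
Year 1: DB = ⌊$327,666 × 200%/7⌋ = $93,618; SL = ⌊$307,466/7⌋ = $43,923 → take DB $93,618. Book value $234,048.
Year 2: DB = ⌊$234,048 × 200%/7⌋ = $66,870; SL = ⌊$213,848/6⌋ = $35,641 → take DB $66,870. Book value $167,178.
Year 3: DB = ⌊$167,178 × 200%/7⌋ = $47,765; SL = ⌊$146,978/5⌋ = $29,395 → take DB $47,765. Book value $119,413.
Year 4: DB = ⌊$119,413 × 200%/7⌋ = $34,118; SL = ⌊$99,213/4⌋ = $24,803 → take DB $34,118. Book value $85,295.
Year 5: DB = ⌊$85,295 × 200%/7⌋ = $24,370; SL = ⌊$65,095/3⌋ = $21,698 → take DB $24,370. Book value $60,925.
Year 6: DB = ⌊$60,925 × 200%/7⌋ = $17,407; SL = ⌊$40,725/2⌋ = $20,362 → take SL $20,362. Book value $40,563.
Year 7 (final): $40,563 − $20,200 = $20,363. Book value $20,200.

$20,363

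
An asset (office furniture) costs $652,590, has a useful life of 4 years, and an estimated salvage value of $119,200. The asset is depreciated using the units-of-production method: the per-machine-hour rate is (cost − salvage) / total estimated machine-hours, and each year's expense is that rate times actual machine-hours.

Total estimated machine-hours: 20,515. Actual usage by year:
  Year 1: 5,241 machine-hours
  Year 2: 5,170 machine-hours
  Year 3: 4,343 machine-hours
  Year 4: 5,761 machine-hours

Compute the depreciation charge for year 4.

Depreciable base = $652,590 − $119,200 = $533,390.
Rate = $533,390 / 20,515 machine-hours = $26 per machine-hour.
Year 1: 5,241 × $26 = $136,266. Book value $516,324.
Year 2: 5,170 × $26 = $134,420. Book value $381,904.
Year 3: 4,343 × $26 = $112,918. Book value $268,986.
Year 4: 5,761 × $26 = $149,786. Book value $119,200.

$149,786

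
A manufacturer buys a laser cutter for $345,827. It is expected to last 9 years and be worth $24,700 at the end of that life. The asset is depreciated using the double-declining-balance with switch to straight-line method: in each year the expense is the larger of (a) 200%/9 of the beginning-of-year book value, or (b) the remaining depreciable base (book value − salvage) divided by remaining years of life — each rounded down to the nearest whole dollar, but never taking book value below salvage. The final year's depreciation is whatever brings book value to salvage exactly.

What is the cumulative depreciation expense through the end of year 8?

$303,840

Depreciable base = $345,827 − $24,700 = $321,127.
Year 1: DB = ⌊$345,827 × 200%/9⌋ = $76,850; SL = ⌊$321,127/9⌋ = $35,680 → take DB $76,850. Book value $268,977.
Year 2: DB = ⌊$268,977 × 200%/9⌋ = $59,772; SL = ⌊$244,277/8⌋ = $30,534 → take DB $59,772. Book value $209,205.
Year 3: DB = ⌊$209,205 × 200%/9⌋ = $46,490; SL = ⌊$184,505/7⌋ = $26,357 → take DB $46,490. Book value $162,715.
Year 4: DB = ⌊$162,715 × 200%/9⌋ = $36,158; SL = ⌊$138,015/6⌋ = $23,002 → take DB $36,158. Book value $126,557.
Year 5: DB = ⌊$126,557 × 200%/9⌋ = $28,123; SL = ⌊$101,857/5⌋ = $20,371 → take DB $28,123. Book value $98,434.
Year 6: DB = ⌊$98,434 × 200%/9⌋ = $21,874; SL = ⌊$73,734/4⌋ = $18,433 → take DB $21,874. Book value $76,560.
Year 7: DB = ⌊$76,560 × 200%/9⌋ = $17,013; SL = ⌊$51,860/3⌋ = $17,286 → take SL $17,286. Book value $59,274.
Year 8: DB = ⌊$59,274 × 200%/9⌋ = $13,172; SL = ⌊$34,574/2⌋ = $17,287 → take SL $17,287. Book value $41,987.
Accumulated through year 8 = $345,827 − $41,987 = $303,840.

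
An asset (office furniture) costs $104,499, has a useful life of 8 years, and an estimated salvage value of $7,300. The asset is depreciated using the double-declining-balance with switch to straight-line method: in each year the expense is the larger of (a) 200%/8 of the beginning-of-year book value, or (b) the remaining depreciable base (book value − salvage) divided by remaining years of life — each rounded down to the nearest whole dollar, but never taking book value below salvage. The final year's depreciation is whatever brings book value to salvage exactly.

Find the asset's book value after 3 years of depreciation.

$44,087

Depreciable base = $104,499 − $7,300 = $97,199.
Year 1: DB = ⌊$104,499 × 200%/8⌋ = $26,124; SL = ⌊$97,199/8⌋ = $12,149 → take DB $26,124. Book value $78,375.
Year 2: DB = ⌊$78,375 × 200%/8⌋ = $19,593; SL = ⌊$71,075/7⌋ = $10,153 → take DB $19,593. Book value $58,782.
Year 3: DB = ⌊$58,782 × 200%/8⌋ = $14,695; SL = ⌊$51,482/6⌋ = $8,580 → take DB $14,695. Book value $44,087.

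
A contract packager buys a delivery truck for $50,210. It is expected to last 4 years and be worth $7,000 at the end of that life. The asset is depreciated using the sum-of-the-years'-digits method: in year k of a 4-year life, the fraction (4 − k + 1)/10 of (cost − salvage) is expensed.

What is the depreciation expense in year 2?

$12,963

Depreciable base = $50,210 − $7,000 = $43,210.
Sum of the years' digits = 4+3+2+1 = 10.
Year 1: $43,210 × 4/10 = $17,284. Book value $32,926.
Year 2: $43,210 × 3/10 = $12,963. Book value $19,963.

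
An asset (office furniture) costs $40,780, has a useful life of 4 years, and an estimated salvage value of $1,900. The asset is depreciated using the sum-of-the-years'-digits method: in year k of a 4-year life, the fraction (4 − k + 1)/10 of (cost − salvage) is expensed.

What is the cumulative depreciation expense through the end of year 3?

$34,992

Depreciable base = $40,780 − $1,900 = $38,880.
Sum of the years' digits = 4+3+2+1 = 10.
Year 1: $38,880 × 4/10 = $15,552. Book value $25,228.
Year 2: $38,880 × 3/10 = $11,664. Book value $13,564.
Year 3: $38,880 × 2/10 = $7,776. Book value $5,788.
Accumulated through year 3 = $40,780 − $5,788 = $34,992.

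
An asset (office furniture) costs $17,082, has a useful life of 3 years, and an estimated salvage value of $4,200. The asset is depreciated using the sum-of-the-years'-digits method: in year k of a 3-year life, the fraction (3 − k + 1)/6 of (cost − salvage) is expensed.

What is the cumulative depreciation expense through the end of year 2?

Depreciable base = $17,082 − $4,200 = $12,882.
Sum of the years' digits = 3+2+1 = 6.
Year 1: $12,882 × 3/6 = $6,441. Book value $10,641.
Year 2: $12,882 × 2/6 = $4,294. Book value $6,347.
Accumulated through year 2 = $17,082 − $6,347 = $10,735.

$10,735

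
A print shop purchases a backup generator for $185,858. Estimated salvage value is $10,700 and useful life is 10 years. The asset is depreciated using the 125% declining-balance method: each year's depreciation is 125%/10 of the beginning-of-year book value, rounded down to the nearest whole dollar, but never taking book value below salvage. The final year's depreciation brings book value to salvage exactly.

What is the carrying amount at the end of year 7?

$72,988

Depreciable base = $185,858 − $10,700 = $175,158.
Year 1: ⌊$185,858 × 125%/10⌋ = $23,232. Book value $162,626.
Year 2: ⌊$162,626 × 125%/10⌋ = $20,328. Book value $142,298.
Year 3: ⌊$142,298 × 125%/10⌋ = $17,787. Book value $124,511.
Year 4: ⌊$124,511 × 125%/10⌋ = $15,563. Book value $108,948.
Year 5: ⌊$108,948 × 125%/10⌋ = $13,618. Book value $95,330.
Year 6: ⌊$95,330 × 125%/10⌋ = $11,916. Book value $83,414.
Year 7: ⌊$83,414 × 125%/10⌋ = $10,426. Book value $72,988.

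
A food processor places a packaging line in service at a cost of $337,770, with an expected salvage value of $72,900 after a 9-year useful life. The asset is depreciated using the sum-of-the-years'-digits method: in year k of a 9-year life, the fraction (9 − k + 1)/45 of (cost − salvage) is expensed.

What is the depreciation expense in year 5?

$29,430

Depreciable base = $337,770 − $72,900 = $264,870.
Sum of the years' digits = 9+8+7+6+5+4+3+2+1 = 45.
Year 1: $264,870 × 9/45 = $52,974. Book value $284,796.
Year 2: $264,870 × 8/45 = $47,088. Book value $237,708.
Year 3: $264,870 × 7/45 = $41,202. Book value $196,506.
Year 4: $264,870 × 6/45 = $35,316. Book value $161,190.
Year 5: $264,870 × 5/45 = $29,430. Book value $131,760.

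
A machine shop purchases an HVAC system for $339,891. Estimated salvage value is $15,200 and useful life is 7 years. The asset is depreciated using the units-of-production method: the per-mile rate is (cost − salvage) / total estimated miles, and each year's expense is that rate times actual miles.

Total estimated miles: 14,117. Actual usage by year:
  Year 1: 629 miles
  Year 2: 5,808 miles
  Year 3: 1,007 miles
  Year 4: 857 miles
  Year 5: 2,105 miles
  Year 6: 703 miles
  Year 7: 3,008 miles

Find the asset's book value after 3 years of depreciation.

Depreciable base = $339,891 − $15,200 = $324,691.
Rate = $324,691 / 14,117 miles = $23 per mile.
Year 1: 629 × $23 = $14,467. Book value $325,424.
Year 2: 5,808 × $23 = $133,584. Book value $191,840.
Year 3: 1,007 × $23 = $23,161. Book value $168,679.

$168,679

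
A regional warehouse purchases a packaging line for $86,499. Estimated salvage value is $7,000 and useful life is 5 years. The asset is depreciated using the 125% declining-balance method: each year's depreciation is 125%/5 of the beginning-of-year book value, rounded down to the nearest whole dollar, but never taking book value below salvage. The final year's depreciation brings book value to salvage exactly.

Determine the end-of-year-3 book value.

$36,493

Depreciable base = $86,499 − $7,000 = $79,499.
Year 1: ⌊$86,499 × 125%/5⌋ = $21,624. Book value $64,875.
Year 2: ⌊$64,875 × 125%/5⌋ = $16,218. Book value $48,657.
Year 3: ⌊$48,657 × 125%/5⌋ = $12,164. Book value $36,493.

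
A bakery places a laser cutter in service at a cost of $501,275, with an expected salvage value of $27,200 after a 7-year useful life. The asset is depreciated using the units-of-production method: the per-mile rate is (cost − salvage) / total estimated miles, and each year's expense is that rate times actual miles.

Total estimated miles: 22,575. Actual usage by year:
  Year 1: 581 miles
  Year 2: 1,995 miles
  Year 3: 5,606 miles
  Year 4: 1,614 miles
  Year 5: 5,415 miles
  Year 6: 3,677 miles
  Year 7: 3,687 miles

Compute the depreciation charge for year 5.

Depreciable base = $501,275 − $27,200 = $474,075.
Rate = $474,075 / 22,575 miles = $21 per mile.
Year 1: 581 × $21 = $12,201. Book value $489,074.
Year 2: 1,995 × $21 = $41,895. Book value $447,179.
Year 3: 5,606 × $21 = $117,726. Book value $329,453.
Year 4: 1,614 × $21 = $33,894. Book value $295,559.
Year 5: 5,415 × $21 = $113,715. Book value $181,844.

$113,715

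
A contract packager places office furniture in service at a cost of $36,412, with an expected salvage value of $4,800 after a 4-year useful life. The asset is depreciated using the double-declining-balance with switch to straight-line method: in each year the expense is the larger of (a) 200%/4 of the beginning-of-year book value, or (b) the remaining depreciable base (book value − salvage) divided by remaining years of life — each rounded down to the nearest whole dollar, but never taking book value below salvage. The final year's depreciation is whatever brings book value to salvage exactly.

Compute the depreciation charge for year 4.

Depreciable base = $36,412 − $4,800 = $31,612.
Year 1: DB = ⌊$36,412 × 200%/4⌋ = $18,206; SL = ⌊$31,612/4⌋ = $7,903 → take DB $18,206. Book value $18,206.
Year 2: DB = ⌊$18,206 × 200%/4⌋ = $9,103; SL = ⌊$13,406/3⌋ = $4,468 → take DB $9,103. Book value $9,103.
Year 3: DB = ⌊$9,103 × 200%/4⌋ = $4,551; SL = ⌊$4,303/2⌋ = $2,151 → take DB $4,551, capped at $4,303. Book value $4,800.
Year 4 (final): $4,800 − $4,800 = $0. Book value $4,800.

$0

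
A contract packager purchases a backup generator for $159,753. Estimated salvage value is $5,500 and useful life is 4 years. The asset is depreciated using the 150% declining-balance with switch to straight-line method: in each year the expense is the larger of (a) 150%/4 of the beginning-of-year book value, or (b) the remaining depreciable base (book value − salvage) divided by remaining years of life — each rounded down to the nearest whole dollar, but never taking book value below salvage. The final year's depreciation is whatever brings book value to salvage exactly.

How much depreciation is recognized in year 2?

$37,442

Depreciable base = $159,753 − $5,500 = $154,253.
Year 1: DB = ⌊$159,753 × 150%/4⌋ = $59,907; SL = ⌊$154,253/4⌋ = $38,563 → take DB $59,907. Book value $99,846.
Year 2: DB = ⌊$99,846 × 150%/4⌋ = $37,442; SL = ⌊$94,346/3⌋ = $31,448 → take DB $37,442. Book value $62,404.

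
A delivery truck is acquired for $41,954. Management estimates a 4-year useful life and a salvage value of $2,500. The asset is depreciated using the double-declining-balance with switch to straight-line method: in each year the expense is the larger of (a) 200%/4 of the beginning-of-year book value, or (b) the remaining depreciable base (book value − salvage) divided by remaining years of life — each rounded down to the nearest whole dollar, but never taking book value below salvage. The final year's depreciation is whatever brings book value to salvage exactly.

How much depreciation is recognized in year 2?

$10,488

Depreciable base = $41,954 − $2,500 = $39,454.
Year 1: DB = ⌊$41,954 × 200%/4⌋ = $20,977; SL = ⌊$39,454/4⌋ = $9,863 → take DB $20,977. Book value $20,977.
Year 2: DB = ⌊$20,977 × 200%/4⌋ = $10,488; SL = ⌊$18,477/3⌋ = $6,159 → take DB $10,488. Book value $10,489.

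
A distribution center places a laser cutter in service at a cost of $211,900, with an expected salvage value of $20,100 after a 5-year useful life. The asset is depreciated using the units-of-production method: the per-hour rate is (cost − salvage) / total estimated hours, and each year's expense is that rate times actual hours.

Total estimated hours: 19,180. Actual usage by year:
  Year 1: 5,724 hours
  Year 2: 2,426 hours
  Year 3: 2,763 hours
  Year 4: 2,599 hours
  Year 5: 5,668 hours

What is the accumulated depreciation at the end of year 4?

Depreciable base = $211,900 − $20,100 = $191,800.
Rate = $191,800 / 19,180 hours = $10 per hour.
Year 1: 5,724 × $10 = $57,240. Book value $154,660.
Year 2: 2,426 × $10 = $24,260. Book value $130,400.
Year 3: 2,763 × $10 = $27,630. Book value $102,770.
Year 4: 2,599 × $10 = $25,990. Book value $76,780.
Accumulated through year 4 = $211,900 − $76,780 = $135,120.

$135,120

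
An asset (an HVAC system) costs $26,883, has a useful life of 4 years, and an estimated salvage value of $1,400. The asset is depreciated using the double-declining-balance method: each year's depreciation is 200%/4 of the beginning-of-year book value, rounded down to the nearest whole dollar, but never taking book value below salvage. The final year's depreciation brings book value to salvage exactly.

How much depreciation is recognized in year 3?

$3,360

Depreciable base = $26,883 − $1,400 = $25,483.
Year 1: ⌊$26,883 × 200%/4⌋ = $13,441. Book value $13,442.
Year 2: ⌊$13,442 × 200%/4⌋ = $6,721. Book value $6,721.
Year 3: ⌊$6,721 × 200%/4⌋ = $3,360. Book value $3,361.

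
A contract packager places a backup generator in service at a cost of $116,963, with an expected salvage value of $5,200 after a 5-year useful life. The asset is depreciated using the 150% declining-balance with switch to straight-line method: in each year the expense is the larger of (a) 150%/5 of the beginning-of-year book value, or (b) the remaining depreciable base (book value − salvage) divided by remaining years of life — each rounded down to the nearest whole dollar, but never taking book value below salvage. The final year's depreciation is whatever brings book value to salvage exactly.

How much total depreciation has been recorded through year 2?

$59,650

Depreciable base = $116,963 − $5,200 = $111,763.
Year 1: DB = ⌊$116,963 × 150%/5⌋ = $35,088; SL = ⌊$111,763/5⌋ = $22,352 → take DB $35,088. Book value $81,875.
Year 2: DB = ⌊$81,875 × 150%/5⌋ = $24,562; SL = ⌊$76,675/4⌋ = $19,168 → take DB $24,562. Book value $57,313.
Accumulated through year 2 = $116,963 − $57,313 = $59,650.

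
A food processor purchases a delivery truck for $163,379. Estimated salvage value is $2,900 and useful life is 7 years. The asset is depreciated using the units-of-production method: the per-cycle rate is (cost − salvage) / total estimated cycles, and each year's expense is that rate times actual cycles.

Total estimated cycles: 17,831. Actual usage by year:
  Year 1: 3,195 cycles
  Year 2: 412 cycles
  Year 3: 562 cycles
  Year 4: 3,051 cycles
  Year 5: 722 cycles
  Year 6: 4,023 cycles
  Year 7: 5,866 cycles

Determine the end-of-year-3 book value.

Depreciable base = $163,379 − $2,900 = $160,479.
Rate = $160,479 / 17,831 cycles = $9 per cycle.
Year 1: 3,195 × $9 = $28,755. Book value $134,624.
Year 2: 412 × $9 = $3,708. Book value $130,916.
Year 3: 562 × $9 = $5,058. Book value $125,858.

$125,858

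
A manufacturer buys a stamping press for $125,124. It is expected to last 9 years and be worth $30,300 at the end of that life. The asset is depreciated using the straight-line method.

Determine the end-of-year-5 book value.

Depreciable base = $125,124 − $30,300 = $94,824.
Annual expense = $94,824 / 9 = $10,536.
End of year 1: book value $114,588.
End of year 2: book value $104,052.
End of year 3: book value $93,516.
End of year 4: book value $82,980.
End of year 5: book value $72,444.

$72,444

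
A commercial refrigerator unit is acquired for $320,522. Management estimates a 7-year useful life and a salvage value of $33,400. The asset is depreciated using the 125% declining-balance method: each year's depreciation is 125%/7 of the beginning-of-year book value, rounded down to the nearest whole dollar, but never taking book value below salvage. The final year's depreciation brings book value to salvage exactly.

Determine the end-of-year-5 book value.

Depreciable base = $320,522 − $33,400 = $287,122.
Year 1: ⌊$320,522 × 125%/7⌋ = $57,236. Book value $263,286.
Year 2: ⌊$263,286 × 125%/7⌋ = $47,015. Book value $216,271.
Year 3: ⌊$216,271 × 125%/7⌋ = $38,619. Book value $177,652.
Year 4: ⌊$177,652 × 125%/7⌋ = $31,723. Book value $145,929.
Year 5: ⌊$145,929 × 125%/7⌋ = $26,058. Book value $119,871.

$119,871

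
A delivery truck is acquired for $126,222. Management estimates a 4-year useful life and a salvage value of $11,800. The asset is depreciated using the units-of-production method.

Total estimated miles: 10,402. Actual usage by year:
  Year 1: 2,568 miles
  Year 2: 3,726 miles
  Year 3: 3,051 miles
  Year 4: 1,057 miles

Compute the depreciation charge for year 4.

$11,627

Depreciable base = $126,222 − $11,800 = $114,422.
Rate = $114,422 / 10,402 miles = $11 per mile.
Year 1: 2,568 × $11 = $28,248. Book value $97,974.
Year 2: 3,726 × $11 = $40,986. Book value $56,988.
Year 3: 3,051 × $11 = $33,561. Book value $23,427.
Year 4: 1,057 × $11 = $11,627. Book value $11,800.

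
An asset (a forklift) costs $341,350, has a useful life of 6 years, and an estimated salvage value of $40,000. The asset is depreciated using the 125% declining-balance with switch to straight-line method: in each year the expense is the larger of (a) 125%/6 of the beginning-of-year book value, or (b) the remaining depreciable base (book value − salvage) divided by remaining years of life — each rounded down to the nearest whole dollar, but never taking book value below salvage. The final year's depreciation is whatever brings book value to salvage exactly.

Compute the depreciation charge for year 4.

Depreciable base = $341,350 − $40,000 = $301,350.
Year 1: DB = ⌊$341,350 × 125%/6⌋ = $71,114; SL = ⌊$301,350/6⌋ = $50,225 → take DB $71,114. Book value $270,236.
Year 2: DB = ⌊$270,236 × 125%/6⌋ = $56,299; SL = ⌊$230,236/5⌋ = $46,047 → take DB $56,299. Book value $213,937.
Year 3: DB = ⌊$213,937 × 125%/6⌋ = $44,570; SL = ⌊$173,937/4⌋ = $43,484 → take DB $44,570. Book value $169,367.
Year 4: DB = ⌊$169,367 × 125%/6⌋ = $35,284; SL = ⌊$129,367/3⌋ = $43,122 → take SL $43,122. Book value $126,245.

$43,122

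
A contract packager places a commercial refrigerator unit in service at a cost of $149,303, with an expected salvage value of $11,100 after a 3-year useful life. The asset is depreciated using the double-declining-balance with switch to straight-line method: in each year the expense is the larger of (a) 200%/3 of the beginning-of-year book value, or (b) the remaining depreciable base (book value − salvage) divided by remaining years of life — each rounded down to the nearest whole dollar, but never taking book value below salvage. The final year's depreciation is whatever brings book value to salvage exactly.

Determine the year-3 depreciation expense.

Depreciable base = $149,303 − $11,100 = $138,203.
Year 1: DB = ⌊$149,303 × 200%/3⌋ = $99,535; SL = ⌊$138,203/3⌋ = $46,067 → take DB $99,535. Book value $49,768.
Year 2: DB = ⌊$49,768 × 200%/3⌋ = $33,178; SL = ⌊$38,668/2⌋ = $19,334 → take DB $33,178. Book value $16,590.
Year 3 (final): $16,590 − $11,100 = $5,490. Book value $11,100.

$5,490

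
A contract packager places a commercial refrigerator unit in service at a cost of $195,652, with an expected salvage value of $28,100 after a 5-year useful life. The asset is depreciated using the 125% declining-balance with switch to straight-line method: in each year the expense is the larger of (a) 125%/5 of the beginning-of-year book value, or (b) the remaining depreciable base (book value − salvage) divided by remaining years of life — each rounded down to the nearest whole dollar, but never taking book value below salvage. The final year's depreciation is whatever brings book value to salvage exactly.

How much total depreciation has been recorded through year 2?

$85,597

Depreciable base = $195,652 − $28,100 = $167,552.
Year 1: DB = ⌊$195,652 × 125%/5⌋ = $48,913; SL = ⌊$167,552/5⌋ = $33,510 → take DB $48,913. Book value $146,739.
Year 2: DB = ⌊$146,739 × 125%/5⌋ = $36,684; SL = ⌊$118,639/4⌋ = $29,659 → take DB $36,684. Book value $110,055.
Accumulated through year 2 = $195,652 − $110,055 = $85,597.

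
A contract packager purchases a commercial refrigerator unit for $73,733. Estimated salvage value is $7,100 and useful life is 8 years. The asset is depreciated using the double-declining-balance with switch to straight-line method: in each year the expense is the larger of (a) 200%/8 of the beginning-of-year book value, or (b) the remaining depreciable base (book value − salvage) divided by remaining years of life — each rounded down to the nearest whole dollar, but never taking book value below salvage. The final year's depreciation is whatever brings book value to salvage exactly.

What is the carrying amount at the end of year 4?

Depreciable base = $73,733 − $7,100 = $66,633.
Year 1: DB = ⌊$73,733 × 200%/8⌋ = $18,433; SL = ⌊$66,633/8⌋ = $8,329 → take DB $18,433. Book value $55,300.
Year 2: DB = ⌊$55,300 × 200%/8⌋ = $13,825; SL = ⌊$48,200/7⌋ = $6,885 → take DB $13,825. Book value $41,475.
Year 3: DB = ⌊$41,475 × 200%/8⌋ = $10,368; SL = ⌊$34,375/6⌋ = $5,729 → take DB $10,368. Book value $31,107.
Year 4: DB = ⌊$31,107 × 200%/8⌋ = $7,776; SL = ⌊$24,007/5⌋ = $4,801 → take DB $7,776. Book value $23,331.

$23,331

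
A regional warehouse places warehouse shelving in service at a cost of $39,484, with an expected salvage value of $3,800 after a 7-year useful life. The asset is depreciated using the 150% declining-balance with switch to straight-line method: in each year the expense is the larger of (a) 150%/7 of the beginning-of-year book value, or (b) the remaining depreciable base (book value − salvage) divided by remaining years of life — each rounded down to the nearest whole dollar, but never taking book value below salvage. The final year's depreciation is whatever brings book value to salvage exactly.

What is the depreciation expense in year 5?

Depreciable base = $39,484 − $3,800 = $35,684.
Year 1: DB = ⌊$39,484 × 150%/7⌋ = $8,460; SL = ⌊$35,684/7⌋ = $5,097 → take DB $8,460. Book value $31,024.
Year 2: DB = ⌊$31,024 × 150%/7⌋ = $6,648; SL = ⌊$27,224/6⌋ = $4,537 → take DB $6,648. Book value $24,376.
Year 3: DB = ⌊$24,376 × 150%/7⌋ = $5,223; SL = ⌊$20,576/5⌋ = $4,115 → take DB $5,223. Book value $19,153.
Year 4: DB = ⌊$19,153 × 150%/7⌋ = $4,104; SL = ⌊$15,353/4⌋ = $3,838 → take DB $4,104. Book value $15,049.
Year 5: DB = ⌊$15,049 × 150%/7⌋ = $3,224; SL = ⌊$11,249/3⌋ = $3,749 → take SL $3,749. Book value $11,300.

$3,749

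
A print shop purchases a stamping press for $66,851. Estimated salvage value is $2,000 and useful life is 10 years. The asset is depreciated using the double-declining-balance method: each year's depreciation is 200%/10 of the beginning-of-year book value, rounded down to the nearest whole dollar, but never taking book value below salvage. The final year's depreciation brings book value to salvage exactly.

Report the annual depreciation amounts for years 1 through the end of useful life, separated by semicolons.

$13,370; $10,696; $8,557; $6,845; $5,476; $4,381; $3,505; $2,804; $2,243; $6,974

Depreciable base = $66,851 − $2,000 = $64,851.
Year 1: ⌊$66,851 × 200%/10⌋ = $13,370. Book value $53,481.
Year 2: ⌊$53,481 × 200%/10⌋ = $10,696. Book value $42,785.
Year 3: ⌊$42,785 × 200%/10⌋ = $8,557. Book value $34,228.
Year 4: ⌊$34,228 × 200%/10⌋ = $6,845. Book value $27,383.
Year 5: ⌊$27,383 × 200%/10⌋ = $5,476. Book value $21,907.
Year 6: ⌊$21,907 × 200%/10⌋ = $4,381. Book value $17,526.
Year 7: ⌊$17,526 × 200%/10⌋ = $3,505. Book value $14,021.
Year 8: ⌊$14,021 × 200%/10⌋ = $2,804. Book value $11,217.
Year 9: ⌊$11,217 × 200%/10⌋ = $2,243. Book value $8,974.
Year 10 (final): $8,974 − $2,000 = $6,974. Book value $2,000.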